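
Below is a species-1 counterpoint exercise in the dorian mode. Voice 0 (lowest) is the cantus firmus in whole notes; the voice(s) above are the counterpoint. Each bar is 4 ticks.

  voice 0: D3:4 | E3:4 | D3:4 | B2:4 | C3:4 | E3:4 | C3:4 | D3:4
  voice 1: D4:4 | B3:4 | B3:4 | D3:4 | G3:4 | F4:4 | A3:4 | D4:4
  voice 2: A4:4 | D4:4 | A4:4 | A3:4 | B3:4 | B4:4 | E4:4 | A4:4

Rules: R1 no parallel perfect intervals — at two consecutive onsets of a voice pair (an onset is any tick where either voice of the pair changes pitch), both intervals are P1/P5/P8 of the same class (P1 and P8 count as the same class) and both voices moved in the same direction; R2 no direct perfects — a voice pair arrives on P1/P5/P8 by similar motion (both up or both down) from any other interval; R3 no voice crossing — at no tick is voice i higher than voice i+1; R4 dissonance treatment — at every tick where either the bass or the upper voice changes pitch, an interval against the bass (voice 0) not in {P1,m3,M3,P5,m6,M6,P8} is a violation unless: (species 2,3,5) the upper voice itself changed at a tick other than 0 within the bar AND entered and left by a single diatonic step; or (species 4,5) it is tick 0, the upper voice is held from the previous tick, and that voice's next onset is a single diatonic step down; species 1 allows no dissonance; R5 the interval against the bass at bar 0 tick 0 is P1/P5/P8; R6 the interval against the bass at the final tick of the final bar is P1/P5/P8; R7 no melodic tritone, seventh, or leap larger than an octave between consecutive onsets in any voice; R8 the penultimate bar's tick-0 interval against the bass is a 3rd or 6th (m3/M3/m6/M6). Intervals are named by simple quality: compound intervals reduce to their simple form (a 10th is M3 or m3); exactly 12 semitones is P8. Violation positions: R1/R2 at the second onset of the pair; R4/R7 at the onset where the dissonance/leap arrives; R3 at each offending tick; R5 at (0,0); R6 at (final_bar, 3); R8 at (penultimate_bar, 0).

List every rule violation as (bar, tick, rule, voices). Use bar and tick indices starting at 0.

(1, 0, R4, (0, 2))
(3, 0, R2, (1, 2))
(3, 0, R4, (0, 2))
(4, 0, R2, (0, 1))
(4, 0, R4, (0, 2))
(5, 0, R2, (0, 2))
(5, 0, R4, (0, 1))
(5, 0, R7, (1,))
(6, 0, R2, (1, 2))
(7, 0, R1, (1, 2))
(7, 0, R2, (0, 1))
(7, 0, R2, (0, 2))

bar 0: v0=D3 v1=D4 v2=A4 downbeat P5
bar 1: v0=E3 v1=B3 v2=D4 downbeat m7
bar 2: v0=D3 v1=B3 v2=A4 downbeat P5
bar 3: v0=B2 v1=D3 v2=A3 downbeat m7
bar 4: v0=C3 v1=G3 v2=B3 downbeat M7
bar 5: v0=E3 v1=F4 v2=B4 downbeat P5
bar 6: v0=C3 v1=A3 v2=E4 downbeat M3
bar 7: v0=D3 v1=D4 v2=A4 downbeat P5
  -> R4 @ bar 1 tick 0 v(0, 2): E3/D4 m7 untreated
  -> R2 @ bar 3 tick 0 v(1, 2): B3/A4 m7 -> D3/A3 P5 similar
  -> R4 @ bar 3 tick 0 v(0, 2): B2/A3 m7 untreated
  -> R2 @ bar 4 tick 0 v(0, 1): B2/D3 m3 -> C3/G3 P5 similar
  -> R4 @ bar 4 tick 0 v(0, 2): C3/B3 M7 untreated
  -> R2 @ bar 5 tick 0 v(0, 2): C3/B3 M7 -> E3/B4 P5 similar
  -> R4 @ bar 5 tick 0 v(0, 1): E3/F4 m2 untreated
  -> R7 @ bar 5 tick 0 v(1,): G3->F4 leap 10st
  -> R2 @ bar 6 tick 0 v(1, 2): F4/B4 TT -> A3/E4 P5 similar
  -> R1 @ bar 7 tick 0 v(1, 2): A3/E4 P5 -> D4/A4 P5 similar
  -> R2 @ bar 7 tick 0 v(0, 1): C3/A3 M6 -> D3/D4 P8 similar
  -> R2 @ bar 7 tick 0 v(0, 2): C3/E4 M3 -> D3/A4 P5 similar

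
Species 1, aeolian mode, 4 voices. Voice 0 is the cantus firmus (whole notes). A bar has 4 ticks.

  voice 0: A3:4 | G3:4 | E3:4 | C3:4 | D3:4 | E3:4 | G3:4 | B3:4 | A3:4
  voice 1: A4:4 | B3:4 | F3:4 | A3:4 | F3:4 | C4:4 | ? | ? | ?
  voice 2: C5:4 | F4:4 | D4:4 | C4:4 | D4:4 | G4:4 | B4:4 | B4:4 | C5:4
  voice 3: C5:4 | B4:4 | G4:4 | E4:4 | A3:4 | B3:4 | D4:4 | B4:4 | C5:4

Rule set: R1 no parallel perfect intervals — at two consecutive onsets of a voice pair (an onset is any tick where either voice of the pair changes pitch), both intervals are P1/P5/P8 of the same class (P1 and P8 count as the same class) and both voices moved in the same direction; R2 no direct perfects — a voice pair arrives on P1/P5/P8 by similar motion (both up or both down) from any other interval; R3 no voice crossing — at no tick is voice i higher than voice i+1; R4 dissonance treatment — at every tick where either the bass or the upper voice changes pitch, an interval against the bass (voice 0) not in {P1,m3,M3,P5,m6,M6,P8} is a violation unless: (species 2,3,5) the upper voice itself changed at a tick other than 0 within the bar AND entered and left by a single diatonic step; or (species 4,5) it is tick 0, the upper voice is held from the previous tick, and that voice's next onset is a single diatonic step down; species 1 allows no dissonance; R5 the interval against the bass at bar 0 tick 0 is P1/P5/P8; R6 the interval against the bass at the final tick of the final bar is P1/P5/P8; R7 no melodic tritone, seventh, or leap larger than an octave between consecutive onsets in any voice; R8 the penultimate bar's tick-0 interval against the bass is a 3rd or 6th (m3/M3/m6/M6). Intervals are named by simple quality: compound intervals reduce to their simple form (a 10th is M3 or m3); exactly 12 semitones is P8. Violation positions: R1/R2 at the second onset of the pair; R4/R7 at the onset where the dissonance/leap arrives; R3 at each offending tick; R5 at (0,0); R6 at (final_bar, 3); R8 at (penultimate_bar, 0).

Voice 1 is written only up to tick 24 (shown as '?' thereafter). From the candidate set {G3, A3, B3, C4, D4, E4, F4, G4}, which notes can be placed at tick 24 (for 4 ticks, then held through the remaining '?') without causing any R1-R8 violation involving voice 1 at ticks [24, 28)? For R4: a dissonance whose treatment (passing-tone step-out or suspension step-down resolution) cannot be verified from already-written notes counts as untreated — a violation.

{B3, G3}

G3: legal
A3: violates R4
B3: legal
C4: violates R4
D4: violates R2
E4: violates R1
F4: violates R4
G4: violates R2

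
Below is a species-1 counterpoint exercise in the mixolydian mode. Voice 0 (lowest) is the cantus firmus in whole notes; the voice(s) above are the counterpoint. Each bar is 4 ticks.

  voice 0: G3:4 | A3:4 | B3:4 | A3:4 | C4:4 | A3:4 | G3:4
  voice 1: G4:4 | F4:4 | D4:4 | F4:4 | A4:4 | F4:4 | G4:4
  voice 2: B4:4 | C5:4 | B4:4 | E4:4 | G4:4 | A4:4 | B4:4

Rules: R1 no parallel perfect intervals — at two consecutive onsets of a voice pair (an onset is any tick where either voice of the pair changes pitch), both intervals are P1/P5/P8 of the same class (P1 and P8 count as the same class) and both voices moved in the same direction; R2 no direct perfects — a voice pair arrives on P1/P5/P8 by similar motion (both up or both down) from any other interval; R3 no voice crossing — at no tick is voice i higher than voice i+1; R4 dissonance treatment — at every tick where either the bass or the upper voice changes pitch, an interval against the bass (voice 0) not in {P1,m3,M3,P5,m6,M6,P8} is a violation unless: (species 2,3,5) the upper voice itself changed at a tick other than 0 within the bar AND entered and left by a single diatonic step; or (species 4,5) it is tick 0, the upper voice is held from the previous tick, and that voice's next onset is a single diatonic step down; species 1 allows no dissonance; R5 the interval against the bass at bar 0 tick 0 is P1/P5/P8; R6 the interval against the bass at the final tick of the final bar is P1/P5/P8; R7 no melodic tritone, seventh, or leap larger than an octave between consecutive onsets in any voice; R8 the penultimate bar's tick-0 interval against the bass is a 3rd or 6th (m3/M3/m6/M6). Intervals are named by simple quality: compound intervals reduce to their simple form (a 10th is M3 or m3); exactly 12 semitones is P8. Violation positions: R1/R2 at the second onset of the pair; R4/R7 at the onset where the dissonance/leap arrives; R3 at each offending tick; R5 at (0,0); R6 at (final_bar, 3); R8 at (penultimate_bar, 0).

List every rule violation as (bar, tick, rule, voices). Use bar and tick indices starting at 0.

bar 0: v0=G3 v1=G4 v2=B4 downbeat M3
bar 1: v0=A3 v1=F4 v2=C5 downbeat m3
bar 2: v0=B3 v1=D4 v2=B4 downbeat P8
bar 3: v0=A3 v1=F4 v2=E4 downbeat P5
bar 4: v0=C4 v1=A4 v2=G4 downbeat P5
bar 5: v0=A3 v1=F4 v2=A4 downbeat P8
bar 6: v0=G3 v1=G4 v2=B4 downbeat M3
  -> R5 @ bar 0 tick 0 v(0, 2): opens on M3
  -> R2 @ bar 3 tick 0 v(0, 2): B3/B4 P8 -> A3/E4 P5 similar
  -> R3 @ bar 3 tick 0 v(1, 2): F4 above E4
  -> R3 @ bar 3 tick 1 v(1, 2): F4 above E4
  -> R3 @ bar 3 tick 2 v(1, 2): F4 above E4
  -> R3 @ bar 3 tick 3 v(1, 2): F4 above E4
  -> R1 @ bar 4 tick 0 v(0, 2): A3/E4 P5 -> C4/G4 P5 similar
  -> R3 @ bar 4 tick 0 v(1, 2): A4 above G4
  -> R3 @ bar 4 tick 1 v(1, 2): A4 above G4
  -> R3 @ bar 4 tick 2 v(1, 2): A4 above G4
  -> R3 @ bar 4 tick 3 v(1, 2): A4 above G4
  -> R8 @ bar 5 tick 0 v(0, 2): penult P8 not 3rd/6th
  -> R6 @ bar 6 tick 3 v(0, 2): closes on M3

(0, 0, R5, (0, 2))
(3, 0, R2, (0, 2))
(3, 0, R3, (1, 2))
(3, 1, R3, (1, 2))
(3, 2, R3, (1, 2))
(3, 3, R3, (1, 2))
(4, 0, R1, (0, 2))
(4, 0, R3, (1, 2))
(4, 1, R3, (1, 2))
(4, 2, R3, (1, 2))
(4, 3, R3, (1, 2))
(5, 0, R8, (0, 2))
(6, 3, R6, (0, 2))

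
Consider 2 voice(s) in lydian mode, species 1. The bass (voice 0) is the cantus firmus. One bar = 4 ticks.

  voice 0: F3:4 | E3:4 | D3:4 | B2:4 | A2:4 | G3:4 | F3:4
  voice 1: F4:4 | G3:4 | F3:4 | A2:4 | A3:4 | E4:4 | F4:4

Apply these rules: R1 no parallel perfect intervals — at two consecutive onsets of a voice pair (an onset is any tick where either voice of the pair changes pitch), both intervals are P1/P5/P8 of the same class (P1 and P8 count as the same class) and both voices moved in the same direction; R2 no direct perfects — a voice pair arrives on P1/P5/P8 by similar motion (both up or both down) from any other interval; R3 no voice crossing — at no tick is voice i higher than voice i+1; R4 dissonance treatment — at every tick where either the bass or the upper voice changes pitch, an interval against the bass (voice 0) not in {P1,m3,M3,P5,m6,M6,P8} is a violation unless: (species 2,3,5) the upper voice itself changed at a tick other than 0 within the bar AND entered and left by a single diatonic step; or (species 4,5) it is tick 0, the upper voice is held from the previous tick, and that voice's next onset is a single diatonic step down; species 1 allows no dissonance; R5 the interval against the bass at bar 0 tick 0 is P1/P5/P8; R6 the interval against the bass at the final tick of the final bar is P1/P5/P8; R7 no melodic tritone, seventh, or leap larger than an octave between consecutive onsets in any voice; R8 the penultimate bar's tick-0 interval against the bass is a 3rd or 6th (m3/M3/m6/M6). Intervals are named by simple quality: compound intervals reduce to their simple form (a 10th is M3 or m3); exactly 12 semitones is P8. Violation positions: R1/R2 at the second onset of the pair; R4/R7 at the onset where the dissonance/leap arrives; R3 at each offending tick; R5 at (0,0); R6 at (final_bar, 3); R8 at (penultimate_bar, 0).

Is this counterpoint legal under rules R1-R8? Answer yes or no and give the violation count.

No (7 violations)

bar 0: v0=F3 v1=F4 (P8)
bar 1: v0=E3 v1=G3 (m3)
bar 2: v0=D3 v1=F3 (m3)
bar 3: v0=B2 v1=A2 (M2)
bar 4: v0=A2 v1=A3 (P8)
bar 5: v0=G3 v1=E4 (M6)
bar 6: v0=F3 v1=F4 (P8)
  R7 @ bar1.0: F4->G3 leap 10st
  R3 @ bar3.0: B2 above A2
  R4 @ bar3.0: B2/A2 M2 untreated
  R3 @ bar3.1: B2 above A2
  R3 @ bar3.2: B2 above A2
  R3 @ bar3.3: B2 above A2
  R7 @ bar5.0: A2->G3 leap 10st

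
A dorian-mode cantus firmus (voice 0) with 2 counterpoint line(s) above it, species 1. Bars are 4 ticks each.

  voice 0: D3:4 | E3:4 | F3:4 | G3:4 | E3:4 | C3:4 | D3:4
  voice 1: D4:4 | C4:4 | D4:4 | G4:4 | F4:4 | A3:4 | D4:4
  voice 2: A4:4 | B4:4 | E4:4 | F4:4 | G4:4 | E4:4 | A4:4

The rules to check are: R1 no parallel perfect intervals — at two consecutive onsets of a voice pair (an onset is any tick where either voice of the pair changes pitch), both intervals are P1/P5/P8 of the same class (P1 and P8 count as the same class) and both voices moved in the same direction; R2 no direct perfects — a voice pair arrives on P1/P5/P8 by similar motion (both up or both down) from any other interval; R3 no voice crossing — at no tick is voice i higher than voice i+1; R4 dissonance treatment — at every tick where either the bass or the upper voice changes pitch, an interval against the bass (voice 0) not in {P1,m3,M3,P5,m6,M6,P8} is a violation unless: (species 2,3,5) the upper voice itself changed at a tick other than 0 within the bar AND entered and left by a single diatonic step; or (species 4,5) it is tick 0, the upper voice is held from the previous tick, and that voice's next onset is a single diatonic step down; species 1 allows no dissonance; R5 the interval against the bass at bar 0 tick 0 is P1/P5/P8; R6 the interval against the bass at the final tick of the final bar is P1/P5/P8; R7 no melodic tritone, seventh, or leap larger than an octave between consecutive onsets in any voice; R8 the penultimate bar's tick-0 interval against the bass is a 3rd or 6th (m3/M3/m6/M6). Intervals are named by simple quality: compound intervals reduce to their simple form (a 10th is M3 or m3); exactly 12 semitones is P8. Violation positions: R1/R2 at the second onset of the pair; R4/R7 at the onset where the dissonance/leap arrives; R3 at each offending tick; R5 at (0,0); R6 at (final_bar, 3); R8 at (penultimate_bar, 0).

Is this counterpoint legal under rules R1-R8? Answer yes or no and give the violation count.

No (13 violations)

bar 0: v0=D3 v1=D4 v2=A4 (P5)
bar 1: v0=E3 v1=C4 v2=B4 (P5)
bar 2: v0=F3 v1=D4 v2=E4 (M7)
bar 3: v0=G3 v1=G4 v2=F4 (m7)
bar 4: v0=E3 v1=F4 v2=G4 (m3)
bar 5: v0=C3 v1=A3 v2=E4 (M3)
bar 6: v0=D3 v1=D4 v2=A4 (P5)
  R1 @ bar1.0: D3/A4 P5 -> E3/B4 P5 similar
  R4 @ bar2.0: F3/E4 M7 untreated
  R2 @ bar3.0: F3/D4 M6 -> G3/G4 P8 similar
  R3 @ bar3.0: G4 above F4
  R4 @ bar3.0: G3/F4 m7 untreated
  R3 @ bar3.1: G4 above F4
  R3 @ bar3.2: G4 above F4
  R3 @ bar3.3: G4 above F4
  R4 @ bar4.0: E3/F4 m2 untreated
  R2 @ bar5.0: F4/G4 M2 -> A3/E4 P5 similar
  R1 @ bar6.0: A3/E4 P5 -> D4/A4 P5 similar
  R2 @ bar6.0: C3/A3 M6 -> D3/D4 P8 similar
  R2 @ bar6.0: C3/E4 M3 -> D3/A4 P5 similar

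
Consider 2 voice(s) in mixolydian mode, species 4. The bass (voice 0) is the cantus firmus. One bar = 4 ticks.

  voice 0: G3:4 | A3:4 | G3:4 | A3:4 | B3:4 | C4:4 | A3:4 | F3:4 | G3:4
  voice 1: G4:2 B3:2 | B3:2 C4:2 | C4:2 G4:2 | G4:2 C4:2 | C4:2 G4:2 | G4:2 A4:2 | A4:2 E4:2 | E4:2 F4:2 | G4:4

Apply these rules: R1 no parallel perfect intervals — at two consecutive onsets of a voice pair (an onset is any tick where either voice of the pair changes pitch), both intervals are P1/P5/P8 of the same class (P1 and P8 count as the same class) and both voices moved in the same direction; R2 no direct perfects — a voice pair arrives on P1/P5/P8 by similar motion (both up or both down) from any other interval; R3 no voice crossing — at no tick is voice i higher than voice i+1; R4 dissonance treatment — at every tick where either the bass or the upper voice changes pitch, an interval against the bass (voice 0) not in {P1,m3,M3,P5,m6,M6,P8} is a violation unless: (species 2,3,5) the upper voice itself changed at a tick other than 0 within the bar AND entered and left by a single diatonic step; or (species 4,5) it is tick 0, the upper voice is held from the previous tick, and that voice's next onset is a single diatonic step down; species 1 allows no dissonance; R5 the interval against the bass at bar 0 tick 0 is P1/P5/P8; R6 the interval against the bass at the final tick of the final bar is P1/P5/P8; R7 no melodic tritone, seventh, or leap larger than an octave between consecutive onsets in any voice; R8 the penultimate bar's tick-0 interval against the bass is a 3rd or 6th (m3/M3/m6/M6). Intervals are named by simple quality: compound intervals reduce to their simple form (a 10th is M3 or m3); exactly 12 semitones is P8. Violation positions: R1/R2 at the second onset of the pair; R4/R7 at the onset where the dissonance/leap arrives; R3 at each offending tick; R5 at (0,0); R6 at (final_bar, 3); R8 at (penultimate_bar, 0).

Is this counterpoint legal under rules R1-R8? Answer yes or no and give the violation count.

bar 0: v0=G3 v1=G4 (P8)
bar 1: v0=A3 v1=B3 (M2)
bar 2: v0=G3 v1=C4 (P4)
bar 3: v0=A3 v1=G4 (m7)
bar 4: v0=B3 v1=C4 (m2)
bar 5: v0=C4 v1=G4 (P5)
bar 6: v0=A3 v1=A4 (P8)
bar 7: v0=F3 v1=E4 (M7)
bar 8: v0=G3 v1=G4 (P8)
  R4 @ bar1.0: A3/B3 M2 untreated
  R4 @ bar2.0: G3/C4 P4 untreated
  R4 @ bar3.0: A3/G4 m7 untreated
  R4 @ bar4.0: B3/C4 m2 untreated
  R4 @ bar7.0: F3/E4 M7 untreated
  R8 @ bar7.0: penult M7 not 3rd/6th
  R1 @ bar8.0: F3/F4 P8 -> G3/G4 P8 similar

No (7 violations)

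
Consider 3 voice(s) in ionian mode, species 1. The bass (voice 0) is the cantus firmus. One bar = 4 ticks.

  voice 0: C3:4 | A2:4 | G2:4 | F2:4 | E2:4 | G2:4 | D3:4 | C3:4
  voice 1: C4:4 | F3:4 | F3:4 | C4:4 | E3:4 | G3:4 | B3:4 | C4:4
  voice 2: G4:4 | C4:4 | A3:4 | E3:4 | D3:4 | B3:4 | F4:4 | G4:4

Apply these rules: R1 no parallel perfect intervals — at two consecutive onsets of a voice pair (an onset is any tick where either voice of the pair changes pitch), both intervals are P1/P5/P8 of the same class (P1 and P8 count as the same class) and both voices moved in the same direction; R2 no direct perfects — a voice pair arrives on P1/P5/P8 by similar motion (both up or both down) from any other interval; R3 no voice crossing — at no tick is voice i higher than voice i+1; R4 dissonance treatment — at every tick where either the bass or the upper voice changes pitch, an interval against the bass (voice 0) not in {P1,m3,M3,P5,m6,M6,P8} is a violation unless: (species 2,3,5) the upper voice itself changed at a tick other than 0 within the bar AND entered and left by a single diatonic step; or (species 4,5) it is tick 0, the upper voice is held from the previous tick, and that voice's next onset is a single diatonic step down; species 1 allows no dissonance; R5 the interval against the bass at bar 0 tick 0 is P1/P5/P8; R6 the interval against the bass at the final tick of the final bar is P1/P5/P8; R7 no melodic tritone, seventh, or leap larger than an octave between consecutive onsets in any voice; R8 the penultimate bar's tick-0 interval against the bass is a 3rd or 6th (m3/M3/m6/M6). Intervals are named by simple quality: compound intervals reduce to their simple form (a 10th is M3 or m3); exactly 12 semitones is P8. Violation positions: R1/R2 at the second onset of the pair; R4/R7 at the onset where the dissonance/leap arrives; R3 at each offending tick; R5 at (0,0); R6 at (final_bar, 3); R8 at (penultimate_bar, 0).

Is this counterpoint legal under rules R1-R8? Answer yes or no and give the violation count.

No (17 violations)

bar 0: v0=C3 v1=C4 v2=G4 (P5)
bar 1: v0=A2 v1=F3 v2=C4 (m3)
bar 2: v0=G2 v1=F3 v2=A3 (M2)
bar 3: v0=F2 v1=C4 v2=E3 (M7)
bar 4: v0=E2 v1=E3 v2=D3 (m7)
bar 5: v0=G2 v1=G3 v2=B3 (M3)
bar 6: v0=D3 v1=B3 v2=F4 (m3)
bar 7: v0=C3 v1=C4 v2=G4 (P5)
  R1 @ bar1.0: C4/G4 P5 -> F3/C4 P5 similar
  R4 @ bar2.0: G2/F3 m7 untreated
  R4 @ bar2.0: G2/A3 M2 untreated
  R3 @ bar3.0: C4 above E3
  R4 @ bar3.0: F2/E3 M7 untreated
  R3 @ bar3.1: C4 above E3
  R3 @ bar3.2: C4 above E3
  R3 @ bar3.3: C4 above E3
  R2 @ bar4.0: F2/C4 P5 -> E2/E3 P8 similar
  R3 @ bar4.0: E3 above D3
  R4 @ bar4.0: E2/D3 m7 untreated
  R3 @ bar4.1: E3 above D3
  R3 @ bar4.2: E3 above D3
  R3 @ bar4.3: E3 above D3
  R1 @ bar5.0: E2/E3 P8 -> G2/G3 P8 similar
  R7 @ bar6.0: B3->F4 leap 6st
  R2 @ bar7.0: B3/F4 TT -> C4/G4 P5 similar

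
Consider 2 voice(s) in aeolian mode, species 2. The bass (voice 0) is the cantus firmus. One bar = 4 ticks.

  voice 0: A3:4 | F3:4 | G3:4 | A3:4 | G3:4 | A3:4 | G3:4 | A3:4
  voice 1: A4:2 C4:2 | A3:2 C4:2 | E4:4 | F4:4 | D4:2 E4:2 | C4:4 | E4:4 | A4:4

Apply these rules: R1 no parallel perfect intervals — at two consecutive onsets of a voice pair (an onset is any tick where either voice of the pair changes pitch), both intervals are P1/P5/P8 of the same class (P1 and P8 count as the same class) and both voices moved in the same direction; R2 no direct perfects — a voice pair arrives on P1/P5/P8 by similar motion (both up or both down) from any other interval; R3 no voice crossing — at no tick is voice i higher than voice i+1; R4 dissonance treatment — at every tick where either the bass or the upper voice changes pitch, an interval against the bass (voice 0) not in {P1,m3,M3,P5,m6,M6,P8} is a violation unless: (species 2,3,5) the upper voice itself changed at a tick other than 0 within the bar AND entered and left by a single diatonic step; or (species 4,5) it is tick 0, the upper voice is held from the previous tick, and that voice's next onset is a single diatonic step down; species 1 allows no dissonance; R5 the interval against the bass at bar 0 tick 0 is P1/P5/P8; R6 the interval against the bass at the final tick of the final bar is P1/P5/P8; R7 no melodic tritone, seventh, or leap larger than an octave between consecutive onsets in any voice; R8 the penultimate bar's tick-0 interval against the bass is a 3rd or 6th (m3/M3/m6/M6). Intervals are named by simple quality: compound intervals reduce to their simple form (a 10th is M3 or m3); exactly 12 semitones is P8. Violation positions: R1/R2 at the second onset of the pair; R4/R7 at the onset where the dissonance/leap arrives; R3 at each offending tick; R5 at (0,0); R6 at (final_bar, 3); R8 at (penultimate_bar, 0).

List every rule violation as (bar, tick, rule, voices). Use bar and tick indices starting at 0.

(4, 0, R2, (0, 1))
(7, 0, R2, (0, 1))

bar 0: v0=A3 v1=A4 downbeat P8
bar 1: v0=F3 v1=A3 downbeat M3
bar 2: v0=G3 v1=E4 downbeat M6
bar 3: v0=A3 v1=F4 downbeat m6
bar 4: v0=G3 v1=D4 downbeat P5
bar 5: v0=A3 v1=C4 downbeat m3
bar 6: v0=G3 v1=E4 downbeat M6
bar 7: v0=A3 v1=A4 downbeat P8
  -> R2 @ bar 4 tick 0 v(0, 1): A3/F4 m6 -> G3/D4 P5 similar
  -> R2 @ bar 7 tick 0 v(0, 1): G3/E4 M6 -> A3/A4 P8 similar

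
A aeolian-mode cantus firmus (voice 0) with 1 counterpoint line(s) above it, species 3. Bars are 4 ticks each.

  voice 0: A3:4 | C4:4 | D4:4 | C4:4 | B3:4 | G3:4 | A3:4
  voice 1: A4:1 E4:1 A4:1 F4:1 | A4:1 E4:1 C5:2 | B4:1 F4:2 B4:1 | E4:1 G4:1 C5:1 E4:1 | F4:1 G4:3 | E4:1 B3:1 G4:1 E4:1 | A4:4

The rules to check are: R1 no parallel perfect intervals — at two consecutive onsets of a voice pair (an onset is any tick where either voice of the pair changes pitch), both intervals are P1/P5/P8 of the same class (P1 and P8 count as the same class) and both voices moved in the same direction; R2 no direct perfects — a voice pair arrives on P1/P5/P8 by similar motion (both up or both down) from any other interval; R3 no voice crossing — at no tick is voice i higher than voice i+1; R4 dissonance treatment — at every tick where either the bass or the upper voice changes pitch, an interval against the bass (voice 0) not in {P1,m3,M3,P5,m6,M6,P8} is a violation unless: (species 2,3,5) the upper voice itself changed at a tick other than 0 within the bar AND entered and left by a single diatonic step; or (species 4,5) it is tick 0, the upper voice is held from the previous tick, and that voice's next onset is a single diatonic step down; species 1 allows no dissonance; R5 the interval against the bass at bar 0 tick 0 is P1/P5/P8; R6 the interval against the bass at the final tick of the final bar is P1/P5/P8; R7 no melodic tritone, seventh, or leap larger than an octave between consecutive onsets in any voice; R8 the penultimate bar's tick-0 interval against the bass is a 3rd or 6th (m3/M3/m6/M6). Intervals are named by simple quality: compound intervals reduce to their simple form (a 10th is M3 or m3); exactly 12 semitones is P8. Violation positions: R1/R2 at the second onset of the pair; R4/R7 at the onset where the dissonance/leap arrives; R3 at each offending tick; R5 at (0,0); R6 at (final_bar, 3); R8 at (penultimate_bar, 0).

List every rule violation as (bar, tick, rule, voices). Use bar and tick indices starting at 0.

bar 0: v0=A3 v1=A4 downbeat P8
bar 1: v0=C4 v1=A4 downbeat M6
bar 2: v0=D4 v1=B4 downbeat M6
bar 3: v0=C4 v1=E4 downbeat M3
bar 4: v0=B3 v1=F4 downbeat TT
bar 5: v0=G3 v1=E4 downbeat M6
bar 6: v0=A3 v1=A4 downbeat P8
  -> R7 @ bar 2 tick 1 v(1,): B4->F4 leap 6st
  -> R7 @ bar 2 tick 3 v(1,): F4->B4 leap 6st
  -> R4 @ bar 4 tick 0 v(0, 1): B3/F4 TT untreated
  -> R2 @ bar 6 tick 0 v(0, 1): G3/E4 M6 -> A3/A4 P8 similar

(2, 1, R7, (1,))
(2, 3, R7, (1,))
(4, 0, R4, (0, 1))
(6, 0, R2, (0, 1))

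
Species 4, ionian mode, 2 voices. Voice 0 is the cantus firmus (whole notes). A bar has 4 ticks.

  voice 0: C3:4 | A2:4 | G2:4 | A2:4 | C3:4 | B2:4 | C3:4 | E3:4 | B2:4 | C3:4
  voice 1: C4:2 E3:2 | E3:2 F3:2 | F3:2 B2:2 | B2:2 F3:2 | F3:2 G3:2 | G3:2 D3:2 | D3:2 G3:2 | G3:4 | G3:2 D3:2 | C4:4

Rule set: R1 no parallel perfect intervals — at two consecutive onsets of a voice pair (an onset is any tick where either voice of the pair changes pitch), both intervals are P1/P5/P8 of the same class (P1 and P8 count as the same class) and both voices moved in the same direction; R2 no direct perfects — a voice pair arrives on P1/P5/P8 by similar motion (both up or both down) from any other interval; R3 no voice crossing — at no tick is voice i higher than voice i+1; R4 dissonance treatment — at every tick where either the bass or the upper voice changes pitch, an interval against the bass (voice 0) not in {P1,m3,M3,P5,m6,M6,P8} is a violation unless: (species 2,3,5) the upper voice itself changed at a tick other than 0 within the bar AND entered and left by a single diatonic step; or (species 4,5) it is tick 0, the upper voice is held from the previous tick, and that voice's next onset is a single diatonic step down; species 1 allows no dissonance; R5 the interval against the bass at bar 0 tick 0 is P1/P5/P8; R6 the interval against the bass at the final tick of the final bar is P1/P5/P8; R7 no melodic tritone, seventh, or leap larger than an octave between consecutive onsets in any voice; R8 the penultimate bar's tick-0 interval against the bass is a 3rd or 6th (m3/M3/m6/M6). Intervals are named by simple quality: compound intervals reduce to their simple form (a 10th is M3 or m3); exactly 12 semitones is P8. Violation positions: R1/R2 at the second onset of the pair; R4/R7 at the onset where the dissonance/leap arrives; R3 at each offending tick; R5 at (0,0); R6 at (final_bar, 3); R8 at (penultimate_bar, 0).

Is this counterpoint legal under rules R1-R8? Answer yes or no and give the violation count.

No (8 violations)

bar 0: v0=C3 v1=C4 (P8)
bar 1: v0=A2 v1=E3 (P5)
bar 2: v0=G2 v1=F3 (m7)
bar 3: v0=A2 v1=B2 (M2)
bar 4: v0=C3 v1=F3 (P4)
bar 5: v0=B2 v1=G3 (m6)
bar 6: v0=C3 v1=D3 (M2)
bar 7: v0=E3 v1=G3 (m3)
bar 8: v0=B2 v1=G3 (m6)
bar 9: v0=C3 v1=C4 (P8)
  R4 @ bar2.0: G2/F3 m7 untreated
  R7 @ bar2.2: F3->B2 leap 6st
  R4 @ bar3.0: A2/B2 M2 untreated
  R7 @ bar3.2: B2->F3 leap 6st
  R4 @ bar4.0: C3/F3 P4 untreated
  R4 @ bar6.0: C3/D3 M2 untreated
  R2 @ bar9.0: B2/D3 m3 -> C3/C4 P8 similar
  R7 @ bar9.0: D3->C4 leap 10st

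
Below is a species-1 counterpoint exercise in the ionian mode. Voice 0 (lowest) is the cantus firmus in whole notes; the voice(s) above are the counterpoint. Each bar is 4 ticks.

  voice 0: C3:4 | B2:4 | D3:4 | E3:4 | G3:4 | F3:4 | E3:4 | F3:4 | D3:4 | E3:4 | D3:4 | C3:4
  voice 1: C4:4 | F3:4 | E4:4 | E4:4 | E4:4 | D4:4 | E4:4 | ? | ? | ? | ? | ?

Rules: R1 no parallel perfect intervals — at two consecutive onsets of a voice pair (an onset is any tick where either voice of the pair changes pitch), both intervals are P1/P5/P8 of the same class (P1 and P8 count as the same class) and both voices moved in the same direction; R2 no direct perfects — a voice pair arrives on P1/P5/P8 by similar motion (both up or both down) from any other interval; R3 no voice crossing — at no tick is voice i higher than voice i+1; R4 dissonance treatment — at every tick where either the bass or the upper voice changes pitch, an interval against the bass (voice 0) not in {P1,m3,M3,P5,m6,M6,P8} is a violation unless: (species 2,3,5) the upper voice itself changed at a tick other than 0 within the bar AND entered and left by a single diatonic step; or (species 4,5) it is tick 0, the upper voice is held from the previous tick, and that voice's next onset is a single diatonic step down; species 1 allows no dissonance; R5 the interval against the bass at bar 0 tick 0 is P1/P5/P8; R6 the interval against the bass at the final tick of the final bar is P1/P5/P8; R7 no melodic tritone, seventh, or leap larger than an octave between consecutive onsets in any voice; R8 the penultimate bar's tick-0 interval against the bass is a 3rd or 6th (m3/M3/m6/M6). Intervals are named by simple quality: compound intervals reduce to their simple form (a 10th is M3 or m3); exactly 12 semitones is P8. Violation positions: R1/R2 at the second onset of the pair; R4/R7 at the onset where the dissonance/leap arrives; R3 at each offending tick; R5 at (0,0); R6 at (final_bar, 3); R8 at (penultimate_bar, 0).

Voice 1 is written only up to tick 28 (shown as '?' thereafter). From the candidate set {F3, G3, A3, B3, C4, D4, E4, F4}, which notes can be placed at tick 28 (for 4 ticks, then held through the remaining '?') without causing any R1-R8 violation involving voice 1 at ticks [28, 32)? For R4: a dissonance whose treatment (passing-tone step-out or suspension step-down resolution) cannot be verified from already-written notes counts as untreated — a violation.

F3: violates R7
G3: violates R4
A3: legal
B3: violates R4
C4: legal
D4: legal
E4: violates R4
F4: violates R1

{A3, C4, D4}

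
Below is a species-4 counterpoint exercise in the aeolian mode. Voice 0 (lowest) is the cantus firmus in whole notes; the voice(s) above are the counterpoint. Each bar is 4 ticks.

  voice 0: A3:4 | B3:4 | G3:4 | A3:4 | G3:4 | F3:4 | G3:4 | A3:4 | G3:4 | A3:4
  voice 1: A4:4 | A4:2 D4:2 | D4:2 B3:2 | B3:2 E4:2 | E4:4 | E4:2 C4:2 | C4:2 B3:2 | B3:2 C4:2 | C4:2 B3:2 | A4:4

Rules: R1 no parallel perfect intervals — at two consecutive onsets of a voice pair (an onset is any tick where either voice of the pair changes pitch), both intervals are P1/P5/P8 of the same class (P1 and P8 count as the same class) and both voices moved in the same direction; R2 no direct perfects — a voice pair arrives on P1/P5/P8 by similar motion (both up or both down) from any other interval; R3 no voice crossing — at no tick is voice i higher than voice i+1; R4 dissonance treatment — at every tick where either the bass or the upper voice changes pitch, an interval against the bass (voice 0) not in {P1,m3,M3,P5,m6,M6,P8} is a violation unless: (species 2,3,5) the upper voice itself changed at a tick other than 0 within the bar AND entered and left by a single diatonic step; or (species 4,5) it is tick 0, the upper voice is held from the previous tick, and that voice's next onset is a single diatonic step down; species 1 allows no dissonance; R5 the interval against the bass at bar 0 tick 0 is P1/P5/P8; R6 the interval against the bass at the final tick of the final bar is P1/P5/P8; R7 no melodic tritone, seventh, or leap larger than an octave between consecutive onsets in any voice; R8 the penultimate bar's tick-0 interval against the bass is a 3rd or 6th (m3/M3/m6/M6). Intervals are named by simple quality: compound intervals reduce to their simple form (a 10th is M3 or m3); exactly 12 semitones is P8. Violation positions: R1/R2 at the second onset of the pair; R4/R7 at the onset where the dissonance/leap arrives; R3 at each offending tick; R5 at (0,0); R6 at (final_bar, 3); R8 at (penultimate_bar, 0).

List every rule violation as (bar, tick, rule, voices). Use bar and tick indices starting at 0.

(1, 0, R4, (0, 1))
(3, 0, R4, (0, 1))
(5, 0, R4, (0, 1))
(7, 0, R4, (0, 1))
(8, 0, R8, (0, 1))
(9, 0, R2, (0, 1))
(9, 0, R7, (1,))

bar 0: v0=A3 v1=A4 downbeat P8
bar 1: v0=B3 v1=A4 downbeat m7
bar 2: v0=G3 v1=D4 downbeat P5
bar 3: v0=A3 v1=B3 downbeat M2
bar 4: v0=G3 v1=E4 downbeat M6
bar 5: v0=F3 v1=E4 downbeat M7
bar 6: v0=G3 v1=C4 downbeat P4
bar 7: v0=A3 v1=B3 downbeat M2
bar 8: v0=G3 v1=C4 downbeat P4
bar 9: v0=A3 v1=A4 downbeat P8
  -> R4 @ bar 1 tick 0 v(0, 1): B3/A4 m7 untreated
  -> R4 @ bar 3 tick 0 v(0, 1): A3/B3 M2 untreated
  -> R4 @ bar 5 tick 0 v(0, 1): F3/E4 M7 untreated
  -> R4 @ bar 7 tick 0 v(0, 1): A3/B3 M2 untreated
  -> R8 @ bar 8 tick 0 v(0, 1): penult P4 not 3rd/6th
  -> R2 @ bar 9 tick 0 v(0, 1): G3/B3 M3 -> A3/A4 P8 similar
  -> R7 @ bar 9 tick 0 v(1,): B3->A4 leap 10st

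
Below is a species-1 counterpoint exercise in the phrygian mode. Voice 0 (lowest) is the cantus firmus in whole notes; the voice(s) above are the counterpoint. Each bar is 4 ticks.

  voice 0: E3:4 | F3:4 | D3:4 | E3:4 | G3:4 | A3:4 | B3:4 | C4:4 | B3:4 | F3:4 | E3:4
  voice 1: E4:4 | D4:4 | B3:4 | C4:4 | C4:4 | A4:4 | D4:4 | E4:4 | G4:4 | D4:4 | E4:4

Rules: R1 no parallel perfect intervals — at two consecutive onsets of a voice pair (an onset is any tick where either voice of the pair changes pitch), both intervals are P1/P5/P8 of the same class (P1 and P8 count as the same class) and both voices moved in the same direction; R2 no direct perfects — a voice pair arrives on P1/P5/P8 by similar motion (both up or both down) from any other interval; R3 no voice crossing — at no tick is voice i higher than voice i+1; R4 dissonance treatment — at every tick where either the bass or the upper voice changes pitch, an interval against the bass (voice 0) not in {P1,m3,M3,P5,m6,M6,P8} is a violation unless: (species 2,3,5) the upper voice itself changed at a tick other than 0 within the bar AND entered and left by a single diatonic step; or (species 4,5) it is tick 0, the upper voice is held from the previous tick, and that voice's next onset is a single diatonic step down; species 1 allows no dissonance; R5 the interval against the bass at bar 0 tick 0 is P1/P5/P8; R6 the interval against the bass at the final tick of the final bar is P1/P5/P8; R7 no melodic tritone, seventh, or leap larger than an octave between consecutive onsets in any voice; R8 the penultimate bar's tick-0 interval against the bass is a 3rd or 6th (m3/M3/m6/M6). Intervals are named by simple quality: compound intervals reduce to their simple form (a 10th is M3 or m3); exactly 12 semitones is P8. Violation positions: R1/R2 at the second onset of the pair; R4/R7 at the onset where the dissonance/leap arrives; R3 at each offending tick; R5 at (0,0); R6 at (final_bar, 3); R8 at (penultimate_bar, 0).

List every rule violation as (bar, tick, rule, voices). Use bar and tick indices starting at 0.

bar 0: v0=E3 v1=E4 downbeat P8
bar 1: v0=F3 v1=D4 downbeat M6
bar 2: v0=D3 v1=B3 downbeat M6
bar 3: v0=E3 v1=C4 downbeat m6
bar 4: v0=G3 v1=C4 downbeat P4
bar 5: v0=A3 v1=A4 downbeat P8
bar 6: v0=B3 v1=D4 downbeat m3
bar 7: v0=C4 v1=E4 downbeat M3
bar 8: v0=B3 v1=G4 downbeat m6
bar 9: v0=F3 v1=D4 downbeat M6
bar 10: v0=E3 v1=E4 downbeat P8
  -> R4 @ bar 4 tick 0 v(0, 1): G3/C4 P4 untreated
  -> R2 @ bar 5 tick 0 v(0, 1): G3/C4 P4 -> A3/A4 P8 similar
  -> R7 @ bar 9 tick 0 v(0,): B3->F3 leap 6st

(4, 0, R4, (0, 1))
(5, 0, R2, (0, 1))
(9, 0, R7, (0,))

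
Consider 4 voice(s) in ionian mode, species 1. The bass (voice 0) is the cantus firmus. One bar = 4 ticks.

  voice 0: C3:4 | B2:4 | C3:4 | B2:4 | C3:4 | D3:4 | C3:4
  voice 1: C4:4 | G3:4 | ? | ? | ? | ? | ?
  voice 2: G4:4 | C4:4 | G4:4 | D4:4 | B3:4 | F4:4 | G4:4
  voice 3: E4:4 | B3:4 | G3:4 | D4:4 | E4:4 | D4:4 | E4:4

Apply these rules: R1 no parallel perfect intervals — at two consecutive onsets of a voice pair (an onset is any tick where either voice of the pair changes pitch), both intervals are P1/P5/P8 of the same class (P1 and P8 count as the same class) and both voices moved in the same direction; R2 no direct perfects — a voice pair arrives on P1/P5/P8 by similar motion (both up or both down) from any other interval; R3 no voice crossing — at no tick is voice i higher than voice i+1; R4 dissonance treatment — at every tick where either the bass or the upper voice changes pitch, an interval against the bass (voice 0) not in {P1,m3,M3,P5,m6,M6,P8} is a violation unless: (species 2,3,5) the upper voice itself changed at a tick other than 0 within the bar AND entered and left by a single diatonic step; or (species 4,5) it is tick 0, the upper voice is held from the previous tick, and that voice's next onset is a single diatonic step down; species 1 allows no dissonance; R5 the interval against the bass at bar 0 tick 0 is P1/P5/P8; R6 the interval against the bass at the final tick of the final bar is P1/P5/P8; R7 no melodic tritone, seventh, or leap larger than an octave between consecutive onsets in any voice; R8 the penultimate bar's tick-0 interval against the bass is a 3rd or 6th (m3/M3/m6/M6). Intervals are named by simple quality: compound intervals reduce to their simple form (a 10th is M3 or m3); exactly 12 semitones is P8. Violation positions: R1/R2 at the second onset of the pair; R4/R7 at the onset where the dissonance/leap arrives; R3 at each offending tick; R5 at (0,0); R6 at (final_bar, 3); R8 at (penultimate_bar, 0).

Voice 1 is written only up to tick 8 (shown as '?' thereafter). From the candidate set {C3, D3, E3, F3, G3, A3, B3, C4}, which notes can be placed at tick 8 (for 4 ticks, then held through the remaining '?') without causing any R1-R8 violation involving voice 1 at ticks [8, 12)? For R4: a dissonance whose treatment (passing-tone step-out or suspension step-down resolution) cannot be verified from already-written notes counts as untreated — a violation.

C3: violates R2
D3: violates R4
E3: legal
F3: violates R4
G3: legal
A3: legal
B3: violates R4
C4: violates R2

{A3, E3, G3}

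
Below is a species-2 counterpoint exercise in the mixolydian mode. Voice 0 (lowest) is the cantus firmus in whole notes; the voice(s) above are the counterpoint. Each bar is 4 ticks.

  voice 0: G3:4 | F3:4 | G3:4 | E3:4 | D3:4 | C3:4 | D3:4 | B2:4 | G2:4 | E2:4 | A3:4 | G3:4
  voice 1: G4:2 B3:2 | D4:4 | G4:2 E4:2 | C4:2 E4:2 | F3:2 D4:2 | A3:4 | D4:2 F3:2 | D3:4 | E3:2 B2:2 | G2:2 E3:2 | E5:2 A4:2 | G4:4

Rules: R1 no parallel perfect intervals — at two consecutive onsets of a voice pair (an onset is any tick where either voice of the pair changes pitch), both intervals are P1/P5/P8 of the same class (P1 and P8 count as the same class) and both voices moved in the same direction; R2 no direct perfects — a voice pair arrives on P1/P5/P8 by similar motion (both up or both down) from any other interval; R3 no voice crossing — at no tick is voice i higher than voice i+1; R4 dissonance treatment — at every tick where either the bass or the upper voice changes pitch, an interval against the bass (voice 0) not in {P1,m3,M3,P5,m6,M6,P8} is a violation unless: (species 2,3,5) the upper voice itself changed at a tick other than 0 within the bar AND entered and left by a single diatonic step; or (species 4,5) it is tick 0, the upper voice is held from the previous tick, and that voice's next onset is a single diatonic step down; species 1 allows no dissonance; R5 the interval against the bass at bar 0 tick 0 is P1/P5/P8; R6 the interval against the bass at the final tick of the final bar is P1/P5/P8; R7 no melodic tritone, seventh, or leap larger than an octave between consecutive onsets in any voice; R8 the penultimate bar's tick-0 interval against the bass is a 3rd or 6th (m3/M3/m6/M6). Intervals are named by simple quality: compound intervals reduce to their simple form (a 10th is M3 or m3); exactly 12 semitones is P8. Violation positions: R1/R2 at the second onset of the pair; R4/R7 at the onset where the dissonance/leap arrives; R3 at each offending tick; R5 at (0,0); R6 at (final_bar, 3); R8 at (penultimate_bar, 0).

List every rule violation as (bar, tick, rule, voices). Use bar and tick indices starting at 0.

bar 0: v0=G3 v1=G4 downbeat P8
bar 1: v0=F3 v1=D4 downbeat M6
bar 2: v0=G3 v1=G4 downbeat P8
bar 3: v0=E3 v1=C4 downbeat m6
bar 4: v0=D3 v1=F3 downbeat m3
bar 5: v0=C3 v1=A3 downbeat M6
bar 6: v0=D3 v1=D4 downbeat P8
bar 7: v0=B2 v1=D3 downbeat m3
bar 8: v0=G2 v1=E3 downbeat M6
bar 9: v0=E2 v1=G2 downbeat m3
bar 10: v0=A3 v1=E5 downbeat P5
bar 11: v0=G3 v1=G4 downbeat P8
  -> R2 @ bar 2 tick 0 v(0, 1): F3/D4 M6 -> G3/G4 P8 similar
  -> R7 @ bar 4 tick 0 v(1,): E4->F3 leap 11st
  -> R2 @ bar 6 tick 0 v(0, 1): C3/A3 M6 -> D3/D4 P8 similar
  -> R2 @ bar 10 tick 0 v(0, 1): E2/E3 P8 -> A3/E5 P5 similar
  -> R7 @ bar 10 tick 0 v(0,): E2->A3 leap 17st
  -> R7 @ bar 10 tick 0 v(1,): E3->E5 leap 24st
  -> R8 @ bar 10 tick 0 v(0, 1): penult P5 not 3rd/6th
  -> R1 @ bar 11 tick 0 v(0, 1): A3/A4 P8 -> G3/G4 P8 similar

(2, 0, R2, (0, 1))
(4, 0, R7, (1,))
(6, 0, R2, (0, 1))
(10, 0, R2, (0, 1))
(10, 0, R7, (0,))
(10, 0, R7, (1,))
(10, 0, R8, (0, 1))
(11, 0, R1, (0, 1))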